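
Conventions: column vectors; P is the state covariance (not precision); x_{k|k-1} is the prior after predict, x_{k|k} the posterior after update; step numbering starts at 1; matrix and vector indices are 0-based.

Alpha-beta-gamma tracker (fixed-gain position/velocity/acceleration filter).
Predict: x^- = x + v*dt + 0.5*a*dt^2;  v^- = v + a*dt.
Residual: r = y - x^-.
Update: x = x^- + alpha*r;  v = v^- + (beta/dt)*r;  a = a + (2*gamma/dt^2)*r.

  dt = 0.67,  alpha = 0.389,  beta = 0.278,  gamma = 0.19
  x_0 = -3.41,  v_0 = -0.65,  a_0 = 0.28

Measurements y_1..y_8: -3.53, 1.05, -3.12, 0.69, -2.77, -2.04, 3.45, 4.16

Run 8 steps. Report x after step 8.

x_post = -1.7651

step 1: x_pred=-3.7827  r=0.2527  x^+=-3.6844  v^+=-0.3576  a^+=0.4939
step 2: x_pred=-3.8131  r=4.8631  x^+=-1.9213  v^+=1.9911  a^+=4.6105
step 3: x_pred=0.4476  r=-3.5676  x^+=-0.9402  v^+=3.5999  a^+=1.5906
step 4: x_pred=1.8287  r=-1.1387  x^+=1.3858  v^+=4.1931  a^+=0.6266
step 5: x_pred=4.3358  r=-7.1058  x^+=1.5716  v^+=1.6646  a^+=-5.3886
step 6: x_pred=1.4774  r=-3.5174  x^+=0.1092  v^+=-3.4052  a^+=-8.3661
step 7: x_pred=-4.0501  r=7.5001  x^+=-1.1326  v^+=-5.8986  a^+=-2.0172
step 8: x_pred=-5.5374  r=9.6974  x^+=-1.7651  v^+=-3.2264  a^+=6.1918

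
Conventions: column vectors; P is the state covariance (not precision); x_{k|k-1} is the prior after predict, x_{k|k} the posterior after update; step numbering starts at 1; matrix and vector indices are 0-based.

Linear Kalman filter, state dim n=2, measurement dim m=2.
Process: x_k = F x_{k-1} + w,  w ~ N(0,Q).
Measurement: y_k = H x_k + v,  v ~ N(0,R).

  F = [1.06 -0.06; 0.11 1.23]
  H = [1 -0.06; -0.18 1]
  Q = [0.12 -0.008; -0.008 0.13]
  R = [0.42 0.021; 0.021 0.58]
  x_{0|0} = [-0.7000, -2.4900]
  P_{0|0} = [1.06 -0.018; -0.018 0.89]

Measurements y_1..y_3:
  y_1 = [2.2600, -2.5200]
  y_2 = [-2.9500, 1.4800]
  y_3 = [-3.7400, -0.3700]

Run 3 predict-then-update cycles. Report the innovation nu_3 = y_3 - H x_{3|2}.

step 1: x^-=[-0.5926, -3.1397]  P^-=[1.3165 0.0266; 0.0266 1.4844]  S=[1.7387 -0.2782; -0.2782 2.0975]  K=[0.7563 -0.0000; 0.0786 0.7159]  nu=[2.6642, 0.5130]  x^+=[1.4223, -2.5631]  P^+=[0.3221 0.0738; 0.0738 0.4301]
step 2: x^-=[1.6614, -2.9961]  P^-=[0.4740 0.0936; 0.0936 0.8046]  S=[0.8857 -0.0180; -0.0180 1.3663]  K=[0.5291 0.0130; 0.0629 0.5774]  nu=[-4.7912, 4.7752]  x^+=[-0.8116, -0.5403]  P^+=[0.2261 0.0594; 0.0594 0.3469]
step 3: x^-=[-0.8278, -0.7538]  P^-=[0.3677 0.0698; 0.0698 0.6736]  S=[0.7818 -0.0151; -0.0151 1.2404]  K=[0.4652 0.0085; 0.0478 0.5335]  nu=[-2.9574, 0.2348]  x^+=[-2.2015, -0.7700]  P^+=[0.1986 0.0505; 0.0505 0.3195]

innov = [-2.9574, 0.2348]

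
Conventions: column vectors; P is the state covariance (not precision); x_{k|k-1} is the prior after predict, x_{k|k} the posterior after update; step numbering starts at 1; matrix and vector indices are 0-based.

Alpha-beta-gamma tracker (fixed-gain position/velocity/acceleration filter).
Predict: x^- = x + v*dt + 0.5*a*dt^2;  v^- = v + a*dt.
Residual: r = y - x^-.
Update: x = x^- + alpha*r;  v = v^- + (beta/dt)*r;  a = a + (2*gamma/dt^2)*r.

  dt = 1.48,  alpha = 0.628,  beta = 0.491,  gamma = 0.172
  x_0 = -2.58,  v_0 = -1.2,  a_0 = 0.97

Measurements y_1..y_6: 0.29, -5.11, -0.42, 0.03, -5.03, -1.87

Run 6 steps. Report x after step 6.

step 1: x_pred=-3.2937  r=3.5837  x^+=-1.0431  v^+=1.4245  a^+=1.5328
step 2: x_pred=2.7439  r=-7.8539  x^+=-2.1884  v^+=1.0875  a^+=0.2994
step 3: x_pred=-0.2510  r=-0.1690  x^+=-0.3571  v^+=1.4745  a^+=0.2728
step 4: x_pred=2.1239  r=-2.0939  x^+=0.8089  v^+=1.1836  a^+=-0.0560
step 5: x_pred=2.4993  r=-7.5293  x^+=-2.2291  v^+=-1.3972  a^+=-1.2385
step 6: x_pred=-5.6533  r=3.7833  x^+=-3.2774  v^+=-1.9750  a^+=-0.6443

x_post = -3.2774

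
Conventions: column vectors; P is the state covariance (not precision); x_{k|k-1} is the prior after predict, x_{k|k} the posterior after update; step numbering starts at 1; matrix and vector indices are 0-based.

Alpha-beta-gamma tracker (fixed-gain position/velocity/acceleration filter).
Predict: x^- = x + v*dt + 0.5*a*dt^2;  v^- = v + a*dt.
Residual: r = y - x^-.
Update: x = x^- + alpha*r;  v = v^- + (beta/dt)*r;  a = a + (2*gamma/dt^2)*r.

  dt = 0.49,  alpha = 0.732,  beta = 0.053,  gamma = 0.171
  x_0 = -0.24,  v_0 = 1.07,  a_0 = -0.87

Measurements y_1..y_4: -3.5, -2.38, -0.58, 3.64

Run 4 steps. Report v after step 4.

v_post = -3.6467

step 1: x_pred=0.1799  r=-3.6799  x^+=-2.5138  v^+=0.2457  a^+=-6.1116
step 2: x_pred=-3.1271  r=0.7471  x^+=-2.5802  v^+=-2.6682  a^+=-5.0474
step 3: x_pred=-4.4936  r=3.9136  x^+=-1.6288  v^+=-4.7181  a^+=0.5271
step 4: x_pred=-3.8774  r=7.5174  x^+=1.6253  v^+=-3.6467  a^+=11.2350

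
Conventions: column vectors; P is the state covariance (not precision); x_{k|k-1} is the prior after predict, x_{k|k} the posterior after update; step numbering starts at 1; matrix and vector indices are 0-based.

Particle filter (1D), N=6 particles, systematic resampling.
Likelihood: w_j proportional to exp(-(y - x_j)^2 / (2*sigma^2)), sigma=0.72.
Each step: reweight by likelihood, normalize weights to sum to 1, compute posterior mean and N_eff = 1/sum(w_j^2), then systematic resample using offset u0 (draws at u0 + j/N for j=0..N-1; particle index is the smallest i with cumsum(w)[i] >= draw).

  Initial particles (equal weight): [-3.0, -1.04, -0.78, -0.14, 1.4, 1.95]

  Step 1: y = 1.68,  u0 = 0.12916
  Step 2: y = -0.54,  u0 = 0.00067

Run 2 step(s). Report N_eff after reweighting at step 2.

N_eff = 3.5670

step 1: w=[0.0000, 0.0004, 0.0015, 0.0215, 0.4870, 0.4896]  mean=1.6318  Neff=2.0952  idx=[4, 4, 4, 5, 5, 5]
step 2: w=[0.3043, 0.3043, 0.3043, 0.0290, 0.0290, 0.0290]  mean=1.4479  Neff=3.5670  idx=[0, 0, 1, 1, 2, 2]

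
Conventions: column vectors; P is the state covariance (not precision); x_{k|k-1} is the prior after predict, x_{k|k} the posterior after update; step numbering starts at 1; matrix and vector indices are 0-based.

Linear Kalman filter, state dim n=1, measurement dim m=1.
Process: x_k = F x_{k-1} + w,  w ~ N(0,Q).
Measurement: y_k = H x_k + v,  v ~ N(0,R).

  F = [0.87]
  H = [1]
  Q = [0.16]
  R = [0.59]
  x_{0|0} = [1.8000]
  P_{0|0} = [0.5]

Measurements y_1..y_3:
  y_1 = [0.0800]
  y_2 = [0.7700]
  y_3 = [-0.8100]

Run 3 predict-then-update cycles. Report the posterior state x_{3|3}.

step 1: x^-=[1.5660]  P^-=[0.5384]  S=[1.1284]  K=[0.4772]  nu=[-1.4860]  x^+=[0.8569]  P^+=[0.2815]
step 2: x^-=[0.7455]  P^-=[0.3731]  S=[0.9631]  K=[0.3874]  nu=[0.0245]  x^+=[0.7550]  P^+=[0.2286]
step 3: x^-=[0.6569]  P^-=[0.3330]  S=[0.9230]  K=[0.3608]  nu=[-1.4669]  x^+=[0.1277]  P^+=[0.2129]

x_post = [0.1277]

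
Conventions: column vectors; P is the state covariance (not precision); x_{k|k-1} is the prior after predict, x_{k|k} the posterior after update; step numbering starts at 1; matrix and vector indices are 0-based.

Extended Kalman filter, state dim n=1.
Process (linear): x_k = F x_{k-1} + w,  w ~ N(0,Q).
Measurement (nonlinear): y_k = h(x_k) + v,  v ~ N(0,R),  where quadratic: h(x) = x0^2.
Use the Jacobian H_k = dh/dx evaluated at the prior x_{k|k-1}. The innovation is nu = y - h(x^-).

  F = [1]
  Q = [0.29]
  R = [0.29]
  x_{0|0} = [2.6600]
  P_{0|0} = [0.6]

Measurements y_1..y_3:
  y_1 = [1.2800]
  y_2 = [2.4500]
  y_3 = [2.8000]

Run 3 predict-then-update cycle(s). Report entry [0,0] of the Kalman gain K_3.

step 1: x^-=[2.6600]  P^-=[0.8900]  H_jac=[5.3200]  S=[25.4791]  K=[0.1858]  nu=[-5.7956]  x^+=[1.5830]  P^+=[0.0101]
step 2: x^-=[1.5830]  P^-=[0.3001]  H_jac=[3.1660]  S=[3.2984]  K=[0.2881]  nu=[-0.0559]  x^+=[1.5669]  P^+=[0.0264]
step 3: x^-=[1.5669]  P^-=[0.3164]  H_jac=[3.1338]  S=[3.3972]  K=[0.2919]  nu=[0.3448]  x^+=[1.6675]  P^+=[0.0270]

K[0,0] = 0.2919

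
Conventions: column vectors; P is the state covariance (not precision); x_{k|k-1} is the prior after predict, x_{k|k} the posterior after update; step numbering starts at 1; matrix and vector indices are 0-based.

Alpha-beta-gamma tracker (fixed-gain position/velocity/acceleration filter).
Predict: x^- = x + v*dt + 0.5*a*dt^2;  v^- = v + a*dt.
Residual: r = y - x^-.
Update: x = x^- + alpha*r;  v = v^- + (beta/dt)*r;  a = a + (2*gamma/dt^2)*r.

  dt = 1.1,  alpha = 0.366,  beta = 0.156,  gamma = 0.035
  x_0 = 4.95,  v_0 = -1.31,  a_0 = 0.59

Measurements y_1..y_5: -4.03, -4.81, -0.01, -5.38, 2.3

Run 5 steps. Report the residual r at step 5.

step 1: x_pred=3.8659  r=-7.8960  x^+=0.9760  v^+=-1.7808  a^+=0.1332
step 2: x_pred=-0.9022  r=-3.9078  x^+=-2.3325  v^+=-2.1884  a^+=-0.0929
step 3: x_pred=-4.7960  r=4.7860  x^+=-3.0443  v^+=-1.6119  a^+=0.1840
step 4: x_pred=-4.7060  r=-0.6740  x^+=-4.9527  v^+=-1.5050  a^+=0.1450
step 5: x_pred=-6.5205  r=8.8205  x^+=-3.2922  v^+=-0.0946  a^+=0.6553

resid = 8.8205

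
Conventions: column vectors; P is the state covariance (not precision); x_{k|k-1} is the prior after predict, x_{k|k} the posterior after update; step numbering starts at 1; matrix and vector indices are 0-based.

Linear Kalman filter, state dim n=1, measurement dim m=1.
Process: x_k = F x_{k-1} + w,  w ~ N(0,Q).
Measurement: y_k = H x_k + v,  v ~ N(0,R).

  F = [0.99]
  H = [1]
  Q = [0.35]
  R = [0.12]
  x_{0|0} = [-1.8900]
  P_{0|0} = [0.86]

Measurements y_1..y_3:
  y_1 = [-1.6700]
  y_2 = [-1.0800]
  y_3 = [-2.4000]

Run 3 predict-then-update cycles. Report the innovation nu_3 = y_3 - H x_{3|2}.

innov = [-1.2090]

step 1: x^-=[-1.8711]  P^-=[1.1929]  S=[1.3129]  K=[0.9086]  nu=[0.2011]  x^+=[-1.6884]  P^+=[0.1090]
step 2: x^-=[-1.6715]  P^-=[0.4569]  S=[0.5769]  K=[0.7920]  nu=[0.5915]  x^+=[-1.2030]  P^+=[0.0950]
step 3: x^-=[-1.1910]  P^-=[0.4431]  S=[0.5631]  K=[0.7869]  nu=[-1.2090]  x^+=[-2.1424]  P^+=[0.0944]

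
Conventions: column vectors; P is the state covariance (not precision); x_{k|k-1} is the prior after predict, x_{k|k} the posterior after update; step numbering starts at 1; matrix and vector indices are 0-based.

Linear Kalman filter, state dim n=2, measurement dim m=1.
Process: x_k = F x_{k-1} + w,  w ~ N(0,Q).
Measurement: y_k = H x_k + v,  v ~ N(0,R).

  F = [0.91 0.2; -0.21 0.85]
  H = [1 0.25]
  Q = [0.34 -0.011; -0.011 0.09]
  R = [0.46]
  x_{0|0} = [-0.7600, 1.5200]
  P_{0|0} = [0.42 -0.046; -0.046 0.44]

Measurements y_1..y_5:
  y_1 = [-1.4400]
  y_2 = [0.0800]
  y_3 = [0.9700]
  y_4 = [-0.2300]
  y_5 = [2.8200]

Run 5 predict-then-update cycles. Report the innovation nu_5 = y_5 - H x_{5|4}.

innov = [2.4079]

step 1: x^-=[-0.3876, 1.4516]  P^-=[0.6887 -0.0501; -0.0501 0.4428]  S=[1.1513]  K=[0.5873; 0.0526]  nu=[-1.4153]  x^+=[-1.2188, 1.3771]  P^+=[0.2916 -0.0857; -0.0857 0.4397]
step 2: x^-=[-0.8337, 1.4265]  P^-=[0.5678 -0.0547; -0.0547 0.4511]  S=[1.0287]  K=[0.5387; 0.0565]  nu=[0.5571]  x^+=[-0.5336, 1.4579]  P^+=[0.2693 -0.0860; -0.0860 0.4478]
step 3: x^-=[-0.1940, 1.3513]  P^-=[0.5496 -0.0492; -0.0492 0.4561]  S=[1.0135]  K=[0.5302; 0.0639]  nu=[0.8261]  x^+=[0.2440, 1.4041]  P^+=[0.2648 -0.0836; -0.0836 0.4520]
step 4: x^-=[0.5029, 1.1423]  P^-=[0.5469 -0.0459; -0.0459 0.4581]  S=[1.0126]  K=[0.5288; 0.0678]  nu=[-1.0184]  x^+=[-0.0357, 1.0733]  P^+=[0.2638 -0.0822; -0.0822 0.4534]
step 5: x^-=[0.1822, 0.9198]  P^-=[0.5467 -0.0444; -0.0444 0.4586]  S=[1.0131]  K=[0.5286; 0.0693]  nu=[2.4079]  x^+=[1.4551, 1.0866]  P^+=[0.2636 -0.0816; -0.0816 0.4537]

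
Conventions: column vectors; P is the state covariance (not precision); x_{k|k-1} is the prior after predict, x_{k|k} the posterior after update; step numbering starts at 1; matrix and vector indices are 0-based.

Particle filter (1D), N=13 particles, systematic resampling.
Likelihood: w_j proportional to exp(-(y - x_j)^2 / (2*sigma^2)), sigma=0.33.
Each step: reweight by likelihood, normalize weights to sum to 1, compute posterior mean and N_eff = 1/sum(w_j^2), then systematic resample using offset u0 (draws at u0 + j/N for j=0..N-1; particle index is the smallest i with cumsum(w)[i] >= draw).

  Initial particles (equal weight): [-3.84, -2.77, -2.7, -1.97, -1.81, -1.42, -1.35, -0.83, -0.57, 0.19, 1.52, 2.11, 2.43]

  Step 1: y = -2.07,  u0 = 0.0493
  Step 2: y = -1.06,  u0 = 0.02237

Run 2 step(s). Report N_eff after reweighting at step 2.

N_eff = 3.5107

step 1: w=[0.0000, 0.0481, 0.0737, 0.4356, 0.3344, 0.0656, 0.0422, 0.0004, 0.0000, 0.0000, 0.0000, 0.0000, 0.0000]  mean=-1.9461  Neff=3.1704  idx=[2, 3, 3, 3, 3, 3, 3, 4, 4, 4, 4, 5, 6]
step 2: w=[0.0000, 0.0134, 0.0134, 0.0134, 0.0134, 0.0134, 0.0134, 0.0453, 0.0453, 0.0453, 0.0453, 0.3308, 0.4076]  mean=-1.5064  Neff=3.5107  idx=[2, 7, 9, 10, 11, 11, 11, 11, 12, 12, 12, 12, 12]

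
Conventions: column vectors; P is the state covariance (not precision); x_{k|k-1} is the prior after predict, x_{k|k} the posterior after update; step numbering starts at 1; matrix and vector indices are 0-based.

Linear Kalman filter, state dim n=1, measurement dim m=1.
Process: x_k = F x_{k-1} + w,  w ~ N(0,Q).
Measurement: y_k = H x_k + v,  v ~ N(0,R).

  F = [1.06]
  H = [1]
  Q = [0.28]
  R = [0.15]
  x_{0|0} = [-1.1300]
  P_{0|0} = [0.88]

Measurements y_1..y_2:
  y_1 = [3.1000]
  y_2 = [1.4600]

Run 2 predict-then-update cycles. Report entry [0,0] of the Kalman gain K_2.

step 1: x^-=[-1.1978]  P^-=[1.2688]  S=[1.4188]  K=[0.8943]  nu=[4.2978]  x^+=[2.6456]  P^+=[0.1341]
step 2: x^-=[2.8043]  P^-=[0.4307]  S=[0.5807]  K=[0.7417]  nu=[-1.3443]  x^+=[1.8072]  P^+=[0.1113]

K[0,0] = 0.7417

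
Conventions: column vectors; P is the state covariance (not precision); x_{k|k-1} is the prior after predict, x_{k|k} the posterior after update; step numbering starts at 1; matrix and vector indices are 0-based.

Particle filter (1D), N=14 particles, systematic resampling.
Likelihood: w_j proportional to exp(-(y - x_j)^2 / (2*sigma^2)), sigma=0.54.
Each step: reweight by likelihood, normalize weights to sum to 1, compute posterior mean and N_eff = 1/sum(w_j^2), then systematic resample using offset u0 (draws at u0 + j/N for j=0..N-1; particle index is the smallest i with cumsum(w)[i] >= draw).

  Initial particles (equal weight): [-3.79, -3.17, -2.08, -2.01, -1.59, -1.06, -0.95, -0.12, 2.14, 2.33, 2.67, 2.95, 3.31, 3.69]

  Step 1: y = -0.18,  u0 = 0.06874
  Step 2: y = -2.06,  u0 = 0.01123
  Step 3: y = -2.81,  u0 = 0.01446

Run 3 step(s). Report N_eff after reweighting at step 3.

N_eff = 12.6410

step 1: w=[0.0000, 0.0000, 0.0012, 0.0019, 0.0199, 0.1597, 0.2181, 0.5990, 0.0001, 0.0000, 0.0000, 0.0000, 0.0000, 0.0000]  mean=-0.4864  Neff=2.3133  idx=[5, 5, 6, 6, 6, 7, 7, 7, 7, 7, 7, 7, 7, 7]
step 2: w=[0.2443, 0.2443, 0.1641, 0.1641, 0.1641, 0.0021, 0.0021, 0.0021, 0.0021, 0.0021, 0.0021, 0.0021, 0.0021, 0.0021]  mean=-0.9878  Neff=4.9965  idx=[0, 0, 0, 0, 1, 1, 1, 2, 2, 3, 3, 3, 4, 4]
step 3: w=[0.0948, 0.0948, 0.0948, 0.0948, 0.0948, 0.0948, 0.0948, 0.0480, 0.0480, 0.0480, 0.0480, 0.0480, 0.0480, 0.0480]  mean=-1.0230  Neff=12.6410  idx=[0, 0, 1, 2, 3, 3, 4, 5, 6, 6, 8, 9, 11, 12]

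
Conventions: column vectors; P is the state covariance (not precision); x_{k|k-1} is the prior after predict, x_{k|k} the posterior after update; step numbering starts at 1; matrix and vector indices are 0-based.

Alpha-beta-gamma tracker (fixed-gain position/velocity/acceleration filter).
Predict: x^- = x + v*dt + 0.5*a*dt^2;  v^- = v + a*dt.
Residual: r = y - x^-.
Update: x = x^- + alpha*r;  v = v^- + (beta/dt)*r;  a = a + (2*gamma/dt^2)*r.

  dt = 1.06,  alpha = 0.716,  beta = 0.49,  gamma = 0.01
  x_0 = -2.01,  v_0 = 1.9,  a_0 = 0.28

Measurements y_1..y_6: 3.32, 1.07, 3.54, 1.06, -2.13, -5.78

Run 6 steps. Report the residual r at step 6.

step 1: x_pred=0.1613  r=3.1587  x^+=2.4229  v^+=3.6570  a^+=0.3362
step 2: x_pred=6.4882  r=-5.4182  x^+=2.6088  v^+=1.5087  a^+=0.2398
step 3: x_pred=4.3427  r=-0.8027  x^+=3.7680  v^+=1.3918  a^+=0.2255
step 4: x_pred=5.3700  r=-4.3100  x^+=2.2840  v^+=-0.3615  a^+=0.1488
step 5: x_pred=1.9844  r=-4.1144  x^+=-0.9615  v^+=-2.1058  a^+=0.0755
step 6: x_pred=-3.1512  r=-2.6288  x^+=-5.0334  v^+=-3.2409  a^+=0.0287

resid = -2.6288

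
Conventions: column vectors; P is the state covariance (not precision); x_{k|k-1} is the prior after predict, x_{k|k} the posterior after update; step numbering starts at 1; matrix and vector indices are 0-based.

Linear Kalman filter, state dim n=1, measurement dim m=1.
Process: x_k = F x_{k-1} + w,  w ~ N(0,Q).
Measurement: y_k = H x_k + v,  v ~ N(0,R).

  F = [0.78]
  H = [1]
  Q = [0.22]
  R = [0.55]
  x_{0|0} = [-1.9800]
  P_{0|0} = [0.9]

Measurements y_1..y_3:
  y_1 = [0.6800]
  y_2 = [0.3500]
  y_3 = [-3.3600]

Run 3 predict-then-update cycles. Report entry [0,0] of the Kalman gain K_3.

K[0,0] = 0.3982

step 1: x^-=[-1.5444]  P^-=[0.7676]  S=[1.3176]  K=[0.5826]  nu=[2.2244]  x^+=[-0.2485]  P^+=[0.3204]
step 2: x^-=[-0.1939]  P^-=[0.4149]  S=[0.9649]  K=[0.4300]  nu=[0.5439]  x^+=[0.0400]  P^+=[0.2365]
step 3: x^-=[0.0312]  P^-=[0.3639]  S=[0.9139]  K=[0.3982]  nu=[-3.3912]  x^+=[-1.3191]  P^+=[0.2190]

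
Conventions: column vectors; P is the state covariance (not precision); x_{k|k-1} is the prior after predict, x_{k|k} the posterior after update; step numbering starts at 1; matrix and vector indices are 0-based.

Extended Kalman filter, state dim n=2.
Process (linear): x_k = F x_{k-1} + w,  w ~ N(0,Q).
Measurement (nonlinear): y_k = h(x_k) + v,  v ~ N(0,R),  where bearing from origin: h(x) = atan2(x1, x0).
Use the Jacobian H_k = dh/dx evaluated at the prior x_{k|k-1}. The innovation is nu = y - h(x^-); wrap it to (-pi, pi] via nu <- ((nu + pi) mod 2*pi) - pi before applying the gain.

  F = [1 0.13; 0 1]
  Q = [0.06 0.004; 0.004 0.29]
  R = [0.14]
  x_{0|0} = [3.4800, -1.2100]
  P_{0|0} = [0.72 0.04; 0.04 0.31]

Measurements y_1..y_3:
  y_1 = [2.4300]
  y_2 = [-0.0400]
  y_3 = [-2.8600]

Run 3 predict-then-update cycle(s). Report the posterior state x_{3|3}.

x_post = [5.0703, -2.0300]

step 1: x^-=[3.3227, -1.2100]  P^-=[0.7956 0.0843; 0.0843 0.6000]  H_jac=[0.0968 0.2657]  S=[0.1942]  K=[0.5119; 0.8632]  nu=[2.7792]  x^+=[4.7455, 1.1890]  P^+=[0.7448 -0.0015; -0.0015 0.4553]
step 2: x^-=[4.9000, 1.1890]  P^-=[0.8121 0.0617; 0.0617 0.7453]  H_jac=[-0.0468 0.1927]  S=[0.1683]  K=[-0.1550; 0.8361]  nu=[-0.2781]  x^+=[4.9431, 0.9565]  P^+=[0.8080 0.0835; 0.0835 0.6276]
step 3: x^-=[5.0675, 0.9565]  P^-=[0.9003 0.1691; 0.1691 0.9176]  H_jac=[-0.0360 0.1905]  S=[0.1722]  K=[-0.0009; 0.9803]  nu=[-3.0466]  x^+=[5.0703, -2.0300]  P^+=[0.9003 0.1693; 0.1693 0.7522]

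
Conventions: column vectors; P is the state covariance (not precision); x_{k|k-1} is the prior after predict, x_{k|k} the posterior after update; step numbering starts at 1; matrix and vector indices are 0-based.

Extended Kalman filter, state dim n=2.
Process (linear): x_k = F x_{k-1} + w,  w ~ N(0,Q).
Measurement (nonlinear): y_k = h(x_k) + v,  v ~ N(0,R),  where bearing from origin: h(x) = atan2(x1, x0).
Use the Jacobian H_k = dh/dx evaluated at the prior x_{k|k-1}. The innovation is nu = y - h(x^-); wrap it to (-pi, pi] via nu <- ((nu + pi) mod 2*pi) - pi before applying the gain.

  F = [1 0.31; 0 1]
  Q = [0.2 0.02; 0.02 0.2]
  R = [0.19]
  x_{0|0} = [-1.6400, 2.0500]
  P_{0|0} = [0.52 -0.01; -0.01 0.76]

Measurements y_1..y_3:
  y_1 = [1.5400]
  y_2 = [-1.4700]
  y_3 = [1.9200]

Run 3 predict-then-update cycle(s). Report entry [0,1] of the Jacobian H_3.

H_jac[0,1] = 0.1589

step 1: x^-=[-1.0045, 2.0500]  P^-=[0.7868 0.2456; 0.2456 0.9600]  H_jac=[-0.3934 -0.1927]  S=[0.3847]  K=[-0.9277; -0.7322]  nu=[-0.4864]  x^+=[-0.5533, 2.4062]  P^+=[0.4558 -0.0157; -0.0157 0.7538]
step 2: x^-=[0.1927, 2.4062]  P^-=[0.7185 0.2380; 0.2380 0.9538]  H_jac=[-0.4130 0.0331]  S=[0.3071]  K=[-0.9406; -0.2173]  nu=[-2.9609]  x^+=[2.9778, 3.0497]  P^+=[0.4468 0.1752; 0.1752 0.9393]
step 3: x^-=[3.9232, 3.0497]  P^-=[0.8457 0.4864; 0.4864 1.1393]  H_jac=[-0.1235 0.1589]  S=[0.2126]  K=[-0.1278; 0.5689]  nu=[1.2592]  x^+=[3.7622, 3.7661]  P^+=[0.8422 0.5018; 0.5018 1.0705]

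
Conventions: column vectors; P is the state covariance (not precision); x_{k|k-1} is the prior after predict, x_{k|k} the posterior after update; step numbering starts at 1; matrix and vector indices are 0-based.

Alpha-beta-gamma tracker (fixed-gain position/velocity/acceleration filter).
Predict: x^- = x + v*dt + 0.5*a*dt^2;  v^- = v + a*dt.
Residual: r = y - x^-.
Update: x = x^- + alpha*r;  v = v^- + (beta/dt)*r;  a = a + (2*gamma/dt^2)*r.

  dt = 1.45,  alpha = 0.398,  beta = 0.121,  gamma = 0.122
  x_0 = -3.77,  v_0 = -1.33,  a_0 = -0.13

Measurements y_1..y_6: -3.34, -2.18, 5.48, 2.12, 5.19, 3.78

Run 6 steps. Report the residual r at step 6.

resid = -14.5051

step 1: x_pred=-5.8352  r=2.4952  x^+=-4.8421  v^+=-1.3103  a^+=0.1596
step 2: x_pred=-6.5743  r=4.3943  x^+=-4.8253  v^+=-0.7122  a^+=0.6695
step 3: x_pred=-5.1542  r=10.6342  x^+=-0.9218  v^+=1.1460  a^+=1.9037
step 4: x_pred=2.7411  r=-0.6211  x^+=2.4939  v^+=3.8545  a^+=1.8316
step 5: x_pred=10.0084  r=-4.8184  x^+=8.0907  v^+=6.1082  a^+=1.2724
step 6: x_pred=18.2851  r=-14.5051  x^+=12.5121  v^+=6.7427  a^+=-0.4110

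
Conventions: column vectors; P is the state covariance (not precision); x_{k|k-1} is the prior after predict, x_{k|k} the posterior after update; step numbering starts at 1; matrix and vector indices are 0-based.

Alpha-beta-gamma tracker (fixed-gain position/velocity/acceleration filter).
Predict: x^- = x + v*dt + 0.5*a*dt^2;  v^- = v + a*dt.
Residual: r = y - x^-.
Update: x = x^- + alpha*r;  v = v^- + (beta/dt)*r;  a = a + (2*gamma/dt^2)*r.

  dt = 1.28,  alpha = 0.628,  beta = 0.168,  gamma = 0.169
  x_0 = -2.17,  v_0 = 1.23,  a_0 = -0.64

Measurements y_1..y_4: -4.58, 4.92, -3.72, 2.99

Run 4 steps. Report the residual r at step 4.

resid = 5.8085

step 1: x_pred=-1.1199  r=-3.4601  x^+=-3.2928  v^+=-0.0433  a^+=-1.3538
step 2: x_pred=-4.4574  r=9.3774  x^+=1.4316  v^+=-0.5454  a^+=0.5807
step 3: x_pred=1.2092  r=-4.9292  x^+=-1.8863  v^+=-0.4491  a^+=-0.4362
step 4: x_pred=-2.8185  r=5.8085  x^+=0.8292  v^+=-0.2450  a^+=0.7621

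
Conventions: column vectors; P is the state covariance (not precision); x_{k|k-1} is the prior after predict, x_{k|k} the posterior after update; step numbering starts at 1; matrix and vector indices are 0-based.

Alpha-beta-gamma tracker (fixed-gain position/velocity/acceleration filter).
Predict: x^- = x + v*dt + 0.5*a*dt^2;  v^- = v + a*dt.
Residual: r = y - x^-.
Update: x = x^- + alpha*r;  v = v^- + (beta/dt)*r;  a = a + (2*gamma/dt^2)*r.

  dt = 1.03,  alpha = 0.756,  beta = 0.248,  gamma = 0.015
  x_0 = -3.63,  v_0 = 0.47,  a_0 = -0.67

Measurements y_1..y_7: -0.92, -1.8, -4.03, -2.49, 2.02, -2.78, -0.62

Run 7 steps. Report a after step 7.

step 1: x_pred=-3.5013  r=2.5813  x^+=-1.5498  v^+=0.4014  a^+=-0.5970
step 2: x_pred=-1.4531  r=-0.3469  x^+=-1.7153  v^+=-0.2970  a^+=-0.6068
step 3: x_pred=-2.3432  r=-1.6868  x^+=-3.6184  v^+=-1.3282  a^+=-0.6545
step 4: x_pred=-5.3337  r=2.8437  x^+=-3.1839  v^+=-1.3177  a^+=-0.5741
step 5: x_pred=-4.8456  r=6.8656  x^+=0.3448  v^+=-0.2559  a^+=-0.3800
step 6: x_pred=-0.1204  r=-2.6596  x^+=-2.1310  v^+=-1.2877  a^+=-0.4552
step 7: x_pred=-3.6988  r=3.0788  x^+=-1.3712  v^+=-1.0152  a^+=-0.3681

a_post = -0.3681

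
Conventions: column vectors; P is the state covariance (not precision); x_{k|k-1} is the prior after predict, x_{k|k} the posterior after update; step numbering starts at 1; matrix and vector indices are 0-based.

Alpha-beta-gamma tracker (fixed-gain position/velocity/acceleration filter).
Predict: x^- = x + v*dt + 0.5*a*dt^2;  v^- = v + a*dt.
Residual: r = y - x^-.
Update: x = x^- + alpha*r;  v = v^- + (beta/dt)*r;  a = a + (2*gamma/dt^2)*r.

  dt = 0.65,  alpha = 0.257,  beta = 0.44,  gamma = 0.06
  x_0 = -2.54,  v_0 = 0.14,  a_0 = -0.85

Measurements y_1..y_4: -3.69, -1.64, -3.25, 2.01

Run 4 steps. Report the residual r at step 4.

resid = 5.9197

step 1: x_pred=-2.6286  r=-1.0614  x^+=-2.9014  v^+=-1.1310  a^+=-1.1515
step 2: x_pred=-3.8798  r=2.2398  x^+=-3.3041  v^+=-0.3633  a^+=-0.5153
step 3: x_pred=-3.6492  r=0.3992  x^+=-3.5466  v^+=-0.4281  a^+=-0.4020
step 4: x_pred=-3.9097  r=5.9197  x^+=-2.3884  v^+=3.3179  a^+=1.2794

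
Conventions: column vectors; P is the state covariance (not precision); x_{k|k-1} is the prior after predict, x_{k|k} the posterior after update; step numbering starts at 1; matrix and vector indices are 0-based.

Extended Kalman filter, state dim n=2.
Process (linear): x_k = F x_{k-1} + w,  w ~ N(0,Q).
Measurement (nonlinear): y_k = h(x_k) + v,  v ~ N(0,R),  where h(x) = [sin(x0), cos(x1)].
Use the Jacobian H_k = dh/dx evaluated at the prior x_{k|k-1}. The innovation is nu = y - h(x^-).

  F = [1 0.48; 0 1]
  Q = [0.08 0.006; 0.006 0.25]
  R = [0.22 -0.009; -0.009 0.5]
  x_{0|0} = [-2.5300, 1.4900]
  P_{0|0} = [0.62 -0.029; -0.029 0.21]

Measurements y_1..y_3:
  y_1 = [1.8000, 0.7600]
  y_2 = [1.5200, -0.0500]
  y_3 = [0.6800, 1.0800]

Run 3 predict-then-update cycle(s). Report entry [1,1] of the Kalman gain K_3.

step 1: x^-=[-1.8148, 1.4900]  P^-=[0.7205 0.0778; 0.0778 0.4600]  H_jac=[-0.2416 0.0000; 0.0000 -0.9967]  S=[0.2621 0.0097; 0.0097 0.9570]  K=[-0.6615 -0.0743; -0.0539 -0.4786]  nu=[2.7704, 0.6793]  x^+=[-3.6979, 1.0155]  P^+=[0.5996 0.0313; 0.0313 0.2396]
step 2: x^-=[-3.2105, 1.0155]  P^-=[0.7649 0.1523; 0.1523 0.4896]  H_jac=[-0.9976 0.0000; 0.0000 -0.8497]  S=[0.9812 0.1201; 0.1201 0.8535]  K=[-0.7724 -0.0429; -0.0968 -0.4738]  nu=[1.4512, -0.5772]  x^+=[-4.3066, 1.1484]  P^+=[0.1699 0.0171; 0.0171 0.2778]
step 3: x^-=[-3.7553, 1.1484]  P^-=[0.3303 0.1564; 0.1564 0.5278]  H_jac=[-0.8175 0.0000; 0.0000 -0.9121]  S=[0.4408 0.1076; 0.1076 0.9391]  K=[-0.5922 -0.0841; -0.1697 -0.4932]  nu=[0.1041, 0.6701]  x^+=[-3.8733, 0.8003]  P^+=[0.1584 0.0402; 0.0402 0.2687]

K[1,1] = -0.4932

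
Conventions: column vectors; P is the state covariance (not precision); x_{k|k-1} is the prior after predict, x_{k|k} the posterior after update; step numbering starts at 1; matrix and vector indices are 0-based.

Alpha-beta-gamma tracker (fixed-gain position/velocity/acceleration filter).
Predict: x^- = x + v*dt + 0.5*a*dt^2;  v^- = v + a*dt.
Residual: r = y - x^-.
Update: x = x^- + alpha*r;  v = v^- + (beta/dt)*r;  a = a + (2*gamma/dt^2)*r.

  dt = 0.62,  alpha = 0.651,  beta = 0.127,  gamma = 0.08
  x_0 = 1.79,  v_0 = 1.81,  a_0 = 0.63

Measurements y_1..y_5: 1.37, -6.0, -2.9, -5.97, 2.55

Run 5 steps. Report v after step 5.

v_post = -4.5996

step 1: x_pred=3.0333  r=-1.6633  x^+=1.9505  v^+=1.8599  a^+=-0.0623
step 2: x_pred=3.0916  r=-9.0916  x^+=-2.8270  v^+=-0.0411  a^+=-3.8466
step 3: x_pred=-3.5918  r=0.6918  x^+=-3.1414  v^+=-2.2842  a^+=-3.5586
step 4: x_pred=-5.2416  r=-0.7284  x^+=-5.7158  v^+=-4.6398  a^+=-3.8618
step 5: x_pred=-9.3347  r=11.8847  x^+=-1.5978  v^+=-4.5996  a^+=1.0850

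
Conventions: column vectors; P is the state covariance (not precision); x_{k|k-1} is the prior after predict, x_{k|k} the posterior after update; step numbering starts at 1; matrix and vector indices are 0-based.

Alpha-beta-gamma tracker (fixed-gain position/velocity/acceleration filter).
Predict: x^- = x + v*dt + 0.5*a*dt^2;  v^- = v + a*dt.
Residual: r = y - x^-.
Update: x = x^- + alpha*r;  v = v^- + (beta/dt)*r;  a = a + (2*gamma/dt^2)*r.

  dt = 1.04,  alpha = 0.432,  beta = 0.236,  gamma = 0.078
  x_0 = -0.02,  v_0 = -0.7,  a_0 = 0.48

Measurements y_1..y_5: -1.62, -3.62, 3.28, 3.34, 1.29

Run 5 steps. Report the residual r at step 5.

step 1: x_pred=-0.4884  r=-1.1316  x^+=-0.9773  v^+=-0.4576  a^+=0.3168
step 2: x_pred=-1.2818  r=-2.3382  x^+=-2.2919  v^+=-0.6587  a^+=-0.0204
step 3: x_pred=-2.9880  r=6.2680  x^+=-0.2802  v^+=0.7424  a^+=0.8836
step 4: x_pred=0.9697  r=2.3703  x^+=1.9937  v^+=2.1992  a^+=1.2255
step 5: x_pred=4.9436  r=-3.6536  x^+=3.3652  v^+=2.6446  a^+=0.6985

resid = -3.6536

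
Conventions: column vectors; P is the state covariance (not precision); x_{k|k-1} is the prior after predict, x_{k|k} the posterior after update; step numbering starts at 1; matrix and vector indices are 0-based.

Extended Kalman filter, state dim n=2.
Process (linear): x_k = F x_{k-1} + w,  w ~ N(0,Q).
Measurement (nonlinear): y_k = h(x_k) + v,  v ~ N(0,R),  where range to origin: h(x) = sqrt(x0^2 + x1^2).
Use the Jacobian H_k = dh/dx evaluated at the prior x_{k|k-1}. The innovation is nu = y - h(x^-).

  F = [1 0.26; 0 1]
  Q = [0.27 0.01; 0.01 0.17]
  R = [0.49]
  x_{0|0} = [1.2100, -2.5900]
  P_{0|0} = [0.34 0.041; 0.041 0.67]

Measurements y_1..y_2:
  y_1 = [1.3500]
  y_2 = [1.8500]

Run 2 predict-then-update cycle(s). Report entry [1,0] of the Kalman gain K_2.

K[1,0] = -0.5113

step 1: x^-=[0.5366, -2.5900]  P^-=[0.6766 0.2252; 0.2252 0.8400]  H_jac=[0.2029 -0.9792]  S=[1.2338]  K=[-0.0675; -0.6296]  nu=[-1.2950]  x^+=[0.6240, -1.7746]  P^+=[0.6710 0.1728; 0.1728 0.3509]
step 2: x^-=[0.1626, -1.7746]  P^-=[1.0546 0.2740; 0.2740 0.5209]  H_jac=[0.0912 -0.9958]  S=[0.9655]  K=[-0.1830; -0.5113]  nu=[0.0679]  x^+=[0.1501, -1.8094]  P^+=[1.0222 0.1837; 0.1837 0.2684]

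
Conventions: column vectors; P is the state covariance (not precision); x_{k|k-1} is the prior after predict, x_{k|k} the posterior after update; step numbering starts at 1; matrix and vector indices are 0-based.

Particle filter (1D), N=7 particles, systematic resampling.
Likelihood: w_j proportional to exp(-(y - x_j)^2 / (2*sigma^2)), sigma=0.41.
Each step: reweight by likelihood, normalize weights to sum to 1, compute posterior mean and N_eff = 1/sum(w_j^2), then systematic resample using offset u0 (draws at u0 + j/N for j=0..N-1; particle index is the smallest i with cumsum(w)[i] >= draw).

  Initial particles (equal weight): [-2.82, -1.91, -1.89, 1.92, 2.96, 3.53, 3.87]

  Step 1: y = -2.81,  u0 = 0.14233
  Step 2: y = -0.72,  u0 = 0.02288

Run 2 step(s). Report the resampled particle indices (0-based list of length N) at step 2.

resampled_idx = [5, 5, 5, 5, 6, 6, 6]

step 1: w=[0.8543, 0.0768, 0.0689, 0.0000, 0.0000, 0.0000, 0.0000]  mean=-2.6860  Neff=1.3506  idx=[0, 0, 0, 0, 0, 1, 2]
step 2: w=[0.0001, 0.0001, 0.0001, 0.0001, 0.0001, 0.4648, 0.5349]  mean=-1.8996  Neff=1.9915  idx=[5, 5, 5, 5, 6, 6, 6]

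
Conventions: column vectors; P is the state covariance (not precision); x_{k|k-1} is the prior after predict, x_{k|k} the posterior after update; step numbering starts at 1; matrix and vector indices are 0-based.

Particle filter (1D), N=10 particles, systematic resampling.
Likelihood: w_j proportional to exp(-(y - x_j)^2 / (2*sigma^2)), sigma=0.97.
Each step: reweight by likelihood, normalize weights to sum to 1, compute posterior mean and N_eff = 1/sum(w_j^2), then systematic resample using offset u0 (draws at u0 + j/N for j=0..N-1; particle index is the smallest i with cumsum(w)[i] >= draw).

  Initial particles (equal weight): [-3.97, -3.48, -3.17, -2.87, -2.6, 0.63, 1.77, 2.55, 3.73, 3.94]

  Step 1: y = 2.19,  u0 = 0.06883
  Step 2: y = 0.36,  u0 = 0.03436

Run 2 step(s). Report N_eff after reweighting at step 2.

step 1: w=[0.0000, 0.0000, 0.0000, 0.0000, 0.0000, 0.1056, 0.3504, 0.3592, 0.1091, 0.0756]  mean=2.3078  Neff=3.5634  idx=[5, 6, 6, 6, 7, 7, 7, 7, 8, 9]
step 2: w=[0.4144, 0.1498, 0.1498, 0.1498, 0.0337, 0.0337, 0.0337, 0.0337, 0.0010, 0.0005]  mean=1.4057  Neff=4.1052  idx=[0, 0, 0, 0, 1, 1, 2, 3, 3, 6]

N_eff = 4.1052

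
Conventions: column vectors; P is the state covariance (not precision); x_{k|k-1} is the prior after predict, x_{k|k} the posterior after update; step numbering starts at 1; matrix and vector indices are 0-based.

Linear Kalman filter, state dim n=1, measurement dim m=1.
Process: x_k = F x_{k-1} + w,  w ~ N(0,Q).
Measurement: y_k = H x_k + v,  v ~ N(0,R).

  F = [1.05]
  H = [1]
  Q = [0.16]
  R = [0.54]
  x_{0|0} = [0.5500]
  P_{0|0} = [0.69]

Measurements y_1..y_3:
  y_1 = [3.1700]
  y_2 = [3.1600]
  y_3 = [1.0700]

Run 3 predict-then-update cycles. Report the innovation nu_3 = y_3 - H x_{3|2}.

step 1: x^-=[0.5775]  P^-=[0.9207]  S=[1.4607]  K=[0.6303]  nu=[2.5925]  x^+=[2.2116]  P^+=[0.3404]
step 2: x^-=[2.3222]  P^-=[0.5353]  S=[1.0753]  K=[0.4978]  nu=[0.8378]  x^+=[2.7392]  P^+=[0.2688]
step 3: x^-=[2.8762]  P^-=[0.4564]  S=[0.9964]  K=[0.4580]  nu=[-1.8062]  x^+=[2.0489]  P^+=[0.2473]

innov = [-1.8062]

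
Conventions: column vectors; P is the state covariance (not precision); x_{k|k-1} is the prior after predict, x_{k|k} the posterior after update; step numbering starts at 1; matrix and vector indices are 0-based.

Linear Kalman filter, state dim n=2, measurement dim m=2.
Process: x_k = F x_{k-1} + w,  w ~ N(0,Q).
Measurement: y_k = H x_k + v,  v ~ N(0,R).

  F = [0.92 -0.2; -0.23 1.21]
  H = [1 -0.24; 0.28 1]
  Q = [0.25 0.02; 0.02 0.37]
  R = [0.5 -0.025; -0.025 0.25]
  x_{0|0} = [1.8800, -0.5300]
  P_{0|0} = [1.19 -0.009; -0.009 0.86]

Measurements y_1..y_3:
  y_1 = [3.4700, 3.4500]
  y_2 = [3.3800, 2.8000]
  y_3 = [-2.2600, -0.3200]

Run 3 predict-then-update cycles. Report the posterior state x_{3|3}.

x_post = [0.1879, 0.4211]

step 1: x^-=[1.8356, -1.0737]  P^-=[1.2949 -0.4504; -0.4504 1.6971]  S=[2.1089 -0.4898; -0.4898 1.7964]  K=[0.6982 0.1415; -0.2173 0.8153]  nu=[1.3767, 4.0097]  x^+=[3.3641, 1.8960]  P^+=[0.3278 -0.0739; -0.0739 0.2299]
step 2: x^-=[2.7158, 1.5205]  P^-=[0.5638 -0.1906; -0.1906 0.7651]  S=[1.1994 -0.2286; -0.2286 0.9525]  K=[0.5257 0.0918; -0.1778 0.7045]  nu=[1.0291, 0.5191]  x^+=[3.3045, 1.7032]  P^+=[0.2464 -0.0592; -0.0592 0.1971]
step 3: x^-=[2.6995, 1.3009]  P^-=[0.4882 -0.1484; -0.1484 0.7046]  S=[1.1000 -0.1959; -0.1959 0.9098]  K=[0.4928 0.0932; -0.1652 0.6932]  nu=[-4.6473, -2.3767]  x^+=[0.1879, 0.4211]  P^+=[0.2312 -0.0537; -0.0537 0.1925]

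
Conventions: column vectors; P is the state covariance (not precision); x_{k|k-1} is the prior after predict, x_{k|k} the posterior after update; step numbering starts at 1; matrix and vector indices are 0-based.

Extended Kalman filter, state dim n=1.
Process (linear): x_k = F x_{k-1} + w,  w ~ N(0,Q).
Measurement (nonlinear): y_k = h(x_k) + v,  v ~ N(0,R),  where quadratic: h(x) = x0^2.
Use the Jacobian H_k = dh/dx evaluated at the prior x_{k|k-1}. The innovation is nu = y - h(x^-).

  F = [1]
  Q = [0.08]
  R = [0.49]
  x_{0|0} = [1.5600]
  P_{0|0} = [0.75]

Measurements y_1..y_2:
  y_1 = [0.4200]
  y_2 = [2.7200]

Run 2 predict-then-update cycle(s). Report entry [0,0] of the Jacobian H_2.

H_jac[0,0] = 1.9030

step 1: x^-=[1.5600]  P^-=[0.8300]  H_jac=[3.1200]  S=[8.5696]  K=[0.3022]  nu=[-2.0136]  x^+=[0.9515]  P^+=[0.0475]
step 2: x^-=[0.9515]  P^-=[0.1275]  H_jac=[1.9030]  S=[0.9516]  K=[0.2549]  nu=[1.8146]  x^+=[1.4141]  P^+=[0.0656]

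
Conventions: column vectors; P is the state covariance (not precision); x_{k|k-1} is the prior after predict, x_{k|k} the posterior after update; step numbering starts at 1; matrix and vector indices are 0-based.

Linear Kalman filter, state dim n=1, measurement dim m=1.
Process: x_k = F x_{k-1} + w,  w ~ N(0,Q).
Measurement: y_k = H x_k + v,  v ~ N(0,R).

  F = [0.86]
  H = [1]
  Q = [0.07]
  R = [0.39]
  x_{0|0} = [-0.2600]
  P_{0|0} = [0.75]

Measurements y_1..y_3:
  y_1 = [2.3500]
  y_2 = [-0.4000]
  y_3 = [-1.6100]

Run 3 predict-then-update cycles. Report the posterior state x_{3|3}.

step 1: x^-=[-0.2236]  P^-=[0.6247]  S=[1.0147]  K=[0.6156]  nu=[2.5736]  x^+=[1.3608]  P^+=[0.2401]
step 2: x^-=[1.1703]  P^-=[0.2476]  S=[0.6376]  K=[0.3883]  nu=[-1.5703]  x^+=[0.5605]  P^+=[0.1514]
step 3: x^-=[0.4821]  P^-=[0.1820]  S=[0.5720]  K=[0.3182]  nu=[-2.0921]  x^+=[-0.1836]  P^+=[0.1241]

x_post = [-0.1836]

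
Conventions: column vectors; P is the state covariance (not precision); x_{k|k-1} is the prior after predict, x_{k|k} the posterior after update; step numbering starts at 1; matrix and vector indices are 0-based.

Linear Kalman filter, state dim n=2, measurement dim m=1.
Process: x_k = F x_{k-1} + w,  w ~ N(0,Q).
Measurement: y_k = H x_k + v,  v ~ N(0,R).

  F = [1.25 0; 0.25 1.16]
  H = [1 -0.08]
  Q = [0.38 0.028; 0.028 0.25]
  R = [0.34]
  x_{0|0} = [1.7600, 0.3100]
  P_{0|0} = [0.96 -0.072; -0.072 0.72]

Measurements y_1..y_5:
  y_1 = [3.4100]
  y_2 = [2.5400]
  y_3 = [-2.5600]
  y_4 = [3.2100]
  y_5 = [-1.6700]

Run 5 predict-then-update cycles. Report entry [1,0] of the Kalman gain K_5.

K[1,0] = 0.1748

step 1: x^-=[2.2000, 0.7996]  P^-=[1.8800 0.2236; 0.2236 1.2371]  S=[2.1921]  K=[0.8494; 0.0569]  nu=[1.2740]  x^+=[3.2822, 0.8720]  P^+=[0.2982 0.1177; 0.1177 1.2300]
step 2: x^-=[4.1027, 1.8321]  P^-=[0.8460 0.2919; 0.2919 1.9920]  S=[1.1520]  K=[0.7141; 0.1151]  nu=[-1.4161]  x^+=[3.0915, 1.6692]  P^+=[0.2586 0.1973; 0.1973 1.9767]
step 3: x^-=[3.8644, 2.7091]  P^-=[0.7840 0.3948; 0.3948 3.0405]  S=[1.0803]  K=[0.6965; 0.1403]  nu=[-6.2076]  x^+=[-0.4592, 1.8380]  P^+=[0.2599 0.2892; 0.2892 3.0192]
step 4: x^-=[-0.5740, 2.0173]  P^-=[0.7862 0.5286; 0.5286 4.4966]  S=[1.0704]  K=[0.6950; 0.1578]  nu=[3.9454]  x^+=[2.1679, 2.6399]  P^+=[0.2692 0.4113; 0.4113 4.4700]
step 5: x^-=[2.7099, 3.6043]  P^-=[0.8006 0.7084; 0.7084 6.5202]  S=[1.0690]  K=[0.6959; 0.1748]  nu=[-4.0916]  x^+=[-0.1375, 2.8892]  P^+=[0.2829 0.5784; 0.5784 6.4875]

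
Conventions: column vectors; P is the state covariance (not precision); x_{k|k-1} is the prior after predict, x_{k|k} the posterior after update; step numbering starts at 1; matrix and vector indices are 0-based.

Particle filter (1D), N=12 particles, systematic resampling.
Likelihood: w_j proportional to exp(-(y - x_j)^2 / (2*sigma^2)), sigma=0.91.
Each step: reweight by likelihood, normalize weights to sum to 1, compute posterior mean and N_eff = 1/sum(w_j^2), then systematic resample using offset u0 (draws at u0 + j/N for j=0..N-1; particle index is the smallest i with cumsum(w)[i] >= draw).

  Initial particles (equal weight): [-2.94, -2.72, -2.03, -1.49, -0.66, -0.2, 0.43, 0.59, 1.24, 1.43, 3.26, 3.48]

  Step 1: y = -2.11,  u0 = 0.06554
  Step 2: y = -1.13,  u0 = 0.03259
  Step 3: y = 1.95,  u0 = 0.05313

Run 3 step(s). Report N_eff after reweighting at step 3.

step 1: w=[0.1796, 0.2175, 0.2712, 0.2159, 0.0765, 0.0301, 0.0055, 0.0033, 0.0003, 0.0001, 0.0000, 0.0000]  mean=-2.0432  Neff=4.8431  idx=[0, 0, 1, 1, 2, 2, 2, 2, 3, 3, 4, 5]
step 2: w=[0.0213, 0.0213, 0.0335, 0.0335, 0.0946, 0.0946, 0.0946, 0.0946, 0.1427, 0.1427, 0.1350, 0.0915]  mean=-1.6086  Neff=9.4103  idx=[1, 4, 4, 5, 6, 7, 8, 8, 9, 10, 10, 11]
step 3: w=[0.0000, 0.0007, 0.0007, 0.0007, 0.0007, 0.0007, 0.0081, 0.0081, 0.0081, 0.1690, 0.1690, 0.6339]  mean=-0.3937  Neff=2.1778  idx=[9, 9, 10, 10, 11, 11, 11, 11, 11, 11, 11, 11]

N_eff = 2.1778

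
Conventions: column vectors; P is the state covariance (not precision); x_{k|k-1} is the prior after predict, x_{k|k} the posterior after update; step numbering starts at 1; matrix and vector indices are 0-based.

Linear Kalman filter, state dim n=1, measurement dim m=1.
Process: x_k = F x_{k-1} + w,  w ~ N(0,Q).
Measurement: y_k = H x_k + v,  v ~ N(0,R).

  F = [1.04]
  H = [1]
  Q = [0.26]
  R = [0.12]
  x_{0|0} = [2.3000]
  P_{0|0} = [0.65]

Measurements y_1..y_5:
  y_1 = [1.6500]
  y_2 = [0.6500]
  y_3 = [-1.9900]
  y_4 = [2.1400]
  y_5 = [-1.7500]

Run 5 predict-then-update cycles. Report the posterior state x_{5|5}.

x_post = [-0.9763]

step 1: x^-=[2.3920]  P^-=[0.9630]  S=[1.0830]  K=[0.8892]  nu=[-0.7420]  x^+=[1.7322]  P^+=[0.1067]
step 2: x^-=[1.8015]  P^-=[0.3754]  S=[0.4954]  K=[0.7578]  nu=[-1.1515]  x^+=[0.9289]  P^+=[0.0909]
step 3: x^-=[0.9661]  P^-=[0.3584]  S=[0.4784]  K=[0.7491]  nu=[-2.9561]  x^+=[-1.2484]  P^+=[0.0899]
step 4: x^-=[-1.2984]  P^-=[0.3572]  S=[0.4772]  K=[0.7486]  nu=[3.4384]  x^+=[1.2754]  P^+=[0.0898]
step 5: x^-=[1.3264]  P^-=[0.3572]  S=[0.4772]  K=[0.7485]  nu=[-3.0764]  x^+=[-0.9763]  P^+=[0.0898]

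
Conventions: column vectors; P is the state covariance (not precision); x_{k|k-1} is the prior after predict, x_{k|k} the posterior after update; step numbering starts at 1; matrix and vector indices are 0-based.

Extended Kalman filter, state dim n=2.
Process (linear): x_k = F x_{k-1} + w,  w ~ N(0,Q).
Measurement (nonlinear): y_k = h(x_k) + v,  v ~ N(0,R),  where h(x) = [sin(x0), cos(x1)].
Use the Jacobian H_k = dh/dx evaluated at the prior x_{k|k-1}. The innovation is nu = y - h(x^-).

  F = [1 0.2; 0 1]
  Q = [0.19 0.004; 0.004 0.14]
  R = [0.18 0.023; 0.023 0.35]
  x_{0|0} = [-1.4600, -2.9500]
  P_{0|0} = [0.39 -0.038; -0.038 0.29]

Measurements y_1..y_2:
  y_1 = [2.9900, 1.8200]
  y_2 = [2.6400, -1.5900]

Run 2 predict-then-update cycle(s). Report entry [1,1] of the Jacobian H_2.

step 1: x^-=[-2.0500, -2.9500]  P^-=[0.5764 0.0240; 0.0240 0.4300]  H_jac=[-0.4611 0.0000; 0.0000 0.1904]  S=[0.3025 0.0209; 0.0209 0.3656]  K=[-0.8828 0.0630; -0.0523 0.2270]  nu=[3.8774, 2.8017]  x^+=[-5.2966, -2.5167]  P^+=[0.3415 0.0091; 0.0091 0.4108]
step 2: x^-=[-5.7999, -2.5167]  P^-=[0.5516 0.0952; 0.0952 0.5508]  H_jac=[0.8855 0.0000; 0.0000 0.5850]  S=[0.6125 0.0723; 0.0723 0.5385]  K=[0.7979 -0.0037; 0.0681 0.5892]  nu=[2.1753, -0.7790]  x^+=[-4.0614, -2.8276]  P^+=[0.1621 0.0292; 0.0292 0.3552]

H_jac[1,1] = 0.5850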